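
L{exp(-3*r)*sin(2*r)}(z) 2/((z + 3)^2 + 4)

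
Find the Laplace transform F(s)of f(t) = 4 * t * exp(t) 4/(s - 1)^2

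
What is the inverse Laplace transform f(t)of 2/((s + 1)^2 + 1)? 2*exp(-t)*sin(t)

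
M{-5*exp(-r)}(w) -5*gamma(w)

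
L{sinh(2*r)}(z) 2/(z^2 - 4)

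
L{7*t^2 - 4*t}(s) 14/s^3 - 4/s^2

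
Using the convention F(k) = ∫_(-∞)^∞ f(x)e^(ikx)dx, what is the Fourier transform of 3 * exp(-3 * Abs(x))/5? 18/(5 * (k^2 + 9))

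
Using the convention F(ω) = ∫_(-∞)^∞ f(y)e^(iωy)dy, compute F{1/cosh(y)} pi/cosh(pi*ω/2)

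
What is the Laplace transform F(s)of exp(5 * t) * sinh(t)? 1/((s - 5)^2 - 1)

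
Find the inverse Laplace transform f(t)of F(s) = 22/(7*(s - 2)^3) 11*t^2*exp(2*t)/7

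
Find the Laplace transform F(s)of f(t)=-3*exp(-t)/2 -3/(2*s + 2)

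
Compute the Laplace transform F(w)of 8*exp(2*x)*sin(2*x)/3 16/(3*((w - 2)^2+4))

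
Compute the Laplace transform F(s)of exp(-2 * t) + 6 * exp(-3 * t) 6/(s + 3) + 1/(s + 2)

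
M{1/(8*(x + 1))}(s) pi*csc(pi*s)/8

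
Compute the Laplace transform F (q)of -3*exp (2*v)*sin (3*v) -9/ ( (q - 2)^2+9)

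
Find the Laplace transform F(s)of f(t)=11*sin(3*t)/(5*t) 11*atan(3/s)/5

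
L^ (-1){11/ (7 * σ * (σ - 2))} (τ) 11 * exp (τ) * sinh (τ)/7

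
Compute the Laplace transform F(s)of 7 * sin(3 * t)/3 7/(s^2 + 9)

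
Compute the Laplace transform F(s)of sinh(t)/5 1/(5*(s^2 - 1))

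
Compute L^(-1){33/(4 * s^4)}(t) 11 * t^3/8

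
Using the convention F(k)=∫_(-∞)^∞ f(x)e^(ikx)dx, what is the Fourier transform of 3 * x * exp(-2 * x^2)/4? 3 * sqrt(2) * I * sqrt(pi) * k * exp(-k^2/8)/32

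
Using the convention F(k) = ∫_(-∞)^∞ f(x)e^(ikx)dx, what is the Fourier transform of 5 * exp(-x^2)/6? 5 * sqrt(pi) * exp(-k^2/4)/6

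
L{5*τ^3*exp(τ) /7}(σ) 30/(7*(σ - 1) ^4) 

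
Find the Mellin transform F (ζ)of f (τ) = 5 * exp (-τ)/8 5 * gamma (ζ)/8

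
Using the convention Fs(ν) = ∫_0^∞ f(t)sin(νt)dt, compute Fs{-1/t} -pi/2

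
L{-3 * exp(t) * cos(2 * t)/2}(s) 3 * (1 - s)/(2 * ((s - 1)^2+4))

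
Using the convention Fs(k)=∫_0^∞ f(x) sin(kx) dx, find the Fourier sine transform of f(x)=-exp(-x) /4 -k/(4*k^2+4) 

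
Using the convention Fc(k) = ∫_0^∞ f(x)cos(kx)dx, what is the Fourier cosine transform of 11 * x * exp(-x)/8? 11 * (1 - k^2)/(8 * (k^2 + 1)^2)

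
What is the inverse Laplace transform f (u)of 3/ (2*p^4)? u^3/4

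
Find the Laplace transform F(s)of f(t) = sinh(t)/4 1/(4*(s^2 - 1))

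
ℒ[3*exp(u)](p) 3/(p - 1)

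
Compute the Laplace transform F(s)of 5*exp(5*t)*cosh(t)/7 5*(s - 5)/(7*((s - 5)^2 - 1))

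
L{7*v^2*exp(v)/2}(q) 7/(q - 1)^3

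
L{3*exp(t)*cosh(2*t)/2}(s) 3*(s - 1)/(2*((s - 1)^2 - 4))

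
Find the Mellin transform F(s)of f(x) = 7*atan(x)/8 -7*pi*sec(pi*s/2)/(16*s)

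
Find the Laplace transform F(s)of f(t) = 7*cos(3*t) 7*s/(s^2 + 9)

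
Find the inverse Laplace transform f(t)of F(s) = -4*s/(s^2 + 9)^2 -2*t*sin(3*t)/3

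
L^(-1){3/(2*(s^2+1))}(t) 3*sin(t)/2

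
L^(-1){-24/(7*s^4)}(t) -4*t^3/7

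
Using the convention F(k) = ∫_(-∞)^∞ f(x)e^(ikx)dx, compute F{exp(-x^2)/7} sqrt(pi)*exp(-k^2/4)/7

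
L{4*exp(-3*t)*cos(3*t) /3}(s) 4*(s+3) /(3*((s+3) ^2+9) ) 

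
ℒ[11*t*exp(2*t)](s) 11/(s - 2)^2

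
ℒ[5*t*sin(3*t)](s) 30*s/(s^2 + 9)^2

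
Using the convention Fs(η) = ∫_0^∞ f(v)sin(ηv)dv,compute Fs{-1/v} -pi/2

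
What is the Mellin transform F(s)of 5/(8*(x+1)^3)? 5*pi*(s - 2)*(s - 1)/(16*sin(pi*s))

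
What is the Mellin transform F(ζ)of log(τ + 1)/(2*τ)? -pi*csc(pi*ζ)/(2*ζ - 2)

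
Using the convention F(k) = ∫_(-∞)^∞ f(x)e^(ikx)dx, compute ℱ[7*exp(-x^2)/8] 7*sqrt(pi)*exp(-k^2/4)/8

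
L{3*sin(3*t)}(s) 9/(s^2 + 9)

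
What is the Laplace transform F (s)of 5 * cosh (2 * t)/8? 5 * s/ (8 * (s^2 - 4))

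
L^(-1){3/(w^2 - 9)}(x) sinh(3*x)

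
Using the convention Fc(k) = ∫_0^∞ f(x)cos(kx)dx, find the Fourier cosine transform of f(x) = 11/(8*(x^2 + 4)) 11*pi*exp(-2*k)/32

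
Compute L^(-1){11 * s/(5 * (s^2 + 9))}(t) 11 * cos(3 * t)/5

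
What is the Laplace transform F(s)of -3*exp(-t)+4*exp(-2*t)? 4/(s+2) - 3/(s+1)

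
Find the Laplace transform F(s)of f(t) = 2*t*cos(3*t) 2*(s^2 - 9)/(s^2 + 9)^2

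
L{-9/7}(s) -9/(7*s)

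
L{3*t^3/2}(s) 9/s^4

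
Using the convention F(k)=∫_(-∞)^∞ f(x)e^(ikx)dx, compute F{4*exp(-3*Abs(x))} 24/(k^2 + 9)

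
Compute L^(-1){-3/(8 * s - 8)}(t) -3 * exp(t)/8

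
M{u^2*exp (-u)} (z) gamma (z + 2)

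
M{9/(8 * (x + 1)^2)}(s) -9 * pi * (s - 1)/(8 * sin(pi * s))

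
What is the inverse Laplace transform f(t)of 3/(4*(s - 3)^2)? 3*t*exp(3*t)/4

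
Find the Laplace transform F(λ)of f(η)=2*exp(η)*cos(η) 2*(λ - 1)/((λ - 1)^2 + 1)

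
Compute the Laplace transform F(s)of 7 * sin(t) 7/(s^2 + 1)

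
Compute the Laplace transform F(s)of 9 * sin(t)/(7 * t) 9 * atan(1/s)/7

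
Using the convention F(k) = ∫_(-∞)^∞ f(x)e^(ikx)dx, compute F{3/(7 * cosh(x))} 3 * pi/(7 * cosh(pi * k/2))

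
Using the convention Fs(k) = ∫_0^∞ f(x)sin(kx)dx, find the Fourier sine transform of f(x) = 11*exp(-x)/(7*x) 11*atan(k)/7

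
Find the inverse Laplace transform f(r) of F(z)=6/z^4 r^3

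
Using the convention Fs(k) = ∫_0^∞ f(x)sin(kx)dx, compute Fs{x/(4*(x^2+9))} pi*exp(-3*k)/8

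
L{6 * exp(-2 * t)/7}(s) 6/(7 * (s + 2))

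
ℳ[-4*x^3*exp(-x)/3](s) -4*gamma(s + 3)/3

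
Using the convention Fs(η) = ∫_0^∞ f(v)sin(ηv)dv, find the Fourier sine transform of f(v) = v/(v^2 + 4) pi * exp(-2 * η)/2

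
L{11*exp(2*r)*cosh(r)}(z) 11*(z - 2)/((z - 2)^2 - 1)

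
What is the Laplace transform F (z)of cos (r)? z/ (z^2 + 1)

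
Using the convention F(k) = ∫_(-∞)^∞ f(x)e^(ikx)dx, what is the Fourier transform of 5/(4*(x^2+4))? 5*pi*exp(-2*Abs(k))/8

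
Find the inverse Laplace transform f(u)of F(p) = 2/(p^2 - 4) sinh(2*u)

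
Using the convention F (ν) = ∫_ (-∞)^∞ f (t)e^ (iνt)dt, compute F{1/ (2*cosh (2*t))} pi/ (4*cosh (pi*ν/4))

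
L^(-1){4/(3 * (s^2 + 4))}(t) 2 * sin(2 * t)/3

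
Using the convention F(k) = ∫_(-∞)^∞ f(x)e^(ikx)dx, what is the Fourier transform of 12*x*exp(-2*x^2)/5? 3*sqrt(2)*I*sqrt(pi)*k*exp(-k^2/8)/10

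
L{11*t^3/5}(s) 66/(5*s^4)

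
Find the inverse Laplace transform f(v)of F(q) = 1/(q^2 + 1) sin(v)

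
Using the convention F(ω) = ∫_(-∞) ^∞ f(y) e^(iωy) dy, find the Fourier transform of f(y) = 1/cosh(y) pi/cosh(pi * ω/2) 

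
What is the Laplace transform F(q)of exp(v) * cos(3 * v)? (q - 1)/((q - 1)^2 + 9)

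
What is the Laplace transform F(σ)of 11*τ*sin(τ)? 22*σ/(σ^2 + 1)^2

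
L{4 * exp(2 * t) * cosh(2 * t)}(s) 4 * (s - 2)/(s * (s - 4))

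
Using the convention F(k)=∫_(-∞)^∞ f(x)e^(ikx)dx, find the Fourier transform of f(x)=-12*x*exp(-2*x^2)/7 -3*sqrt(2)*I*sqrt(pi)*k*exp(-k^2/8)/14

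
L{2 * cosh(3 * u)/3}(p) 2 * p/(3 * (p^2 - 9))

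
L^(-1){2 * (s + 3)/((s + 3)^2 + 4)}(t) 2 * exp(-3 * t) * cos(2 * t)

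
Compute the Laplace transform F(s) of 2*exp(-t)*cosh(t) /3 2*(s + 1) /(3*s*(s + 2) ) 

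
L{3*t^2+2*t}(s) 2/s^2+6/s^3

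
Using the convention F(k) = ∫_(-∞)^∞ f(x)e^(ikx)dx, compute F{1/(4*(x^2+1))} pi*exp(-Abs(k))/4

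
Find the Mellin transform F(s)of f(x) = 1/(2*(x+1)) pi*csc(pi*s)/2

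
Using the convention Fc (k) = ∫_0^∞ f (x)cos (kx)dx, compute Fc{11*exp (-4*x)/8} 11/ (2*(k^2 + 16))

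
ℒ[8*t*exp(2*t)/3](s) 8/(3*(s - 2)^2)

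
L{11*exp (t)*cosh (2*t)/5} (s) 11*(s - 1)/ (5*( (s - 1)^2-4))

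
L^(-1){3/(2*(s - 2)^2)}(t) 3*t*exp(2*t)/2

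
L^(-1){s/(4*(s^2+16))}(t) cos(4*t)/4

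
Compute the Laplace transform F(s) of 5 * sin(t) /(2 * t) 5 * atan(1/s) /2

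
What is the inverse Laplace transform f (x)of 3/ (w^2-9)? sinh (3 * x)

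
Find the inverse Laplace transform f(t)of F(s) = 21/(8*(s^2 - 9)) 7*sinh(3*t)/8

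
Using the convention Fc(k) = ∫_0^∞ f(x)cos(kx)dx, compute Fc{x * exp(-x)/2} (1 - k^2)/(2 * (k^2 + 1)^2)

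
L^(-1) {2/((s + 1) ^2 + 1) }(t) 2*exp(-t)*sin(t) 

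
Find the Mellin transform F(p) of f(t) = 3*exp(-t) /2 3*gamma(p) /2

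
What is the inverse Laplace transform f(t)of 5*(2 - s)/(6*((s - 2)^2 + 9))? -5*exp(2*t)*cos(3*t)/6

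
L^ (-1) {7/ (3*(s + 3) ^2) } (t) 7*t*exp (-3*t) /3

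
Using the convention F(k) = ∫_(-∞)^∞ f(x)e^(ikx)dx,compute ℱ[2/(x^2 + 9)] 2*pi*exp(-3*Abs(k))/3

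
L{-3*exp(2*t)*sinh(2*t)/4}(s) -3/(2*s*(s - 4))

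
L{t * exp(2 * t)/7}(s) 1/(7 * (s - 2)^2)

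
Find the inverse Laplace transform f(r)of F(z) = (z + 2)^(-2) r*exp(-2*r)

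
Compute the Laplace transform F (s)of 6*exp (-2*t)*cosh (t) 6*(s + 2)/ ( (s + 2)^2-1)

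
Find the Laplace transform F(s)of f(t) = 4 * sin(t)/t 4 * atan(1/s)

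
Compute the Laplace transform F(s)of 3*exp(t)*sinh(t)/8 3/(8*s*(s - 2))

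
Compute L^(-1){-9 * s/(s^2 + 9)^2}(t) -3 * t * sin(3 * t)/2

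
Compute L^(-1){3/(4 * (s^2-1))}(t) 3 * sinh(t)/4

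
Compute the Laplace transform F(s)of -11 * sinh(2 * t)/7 -22/(7 * s^2-28)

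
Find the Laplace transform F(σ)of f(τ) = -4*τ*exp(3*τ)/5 -4/(5*(σ - 3)^2)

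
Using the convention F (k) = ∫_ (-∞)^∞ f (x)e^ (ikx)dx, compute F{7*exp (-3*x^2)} 7*sqrt (3)*sqrt (pi)*exp (-k^2/12)/3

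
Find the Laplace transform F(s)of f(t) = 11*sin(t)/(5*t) 11*atan(1/s)/5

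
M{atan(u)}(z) -pi*sec(pi*z/2)/(2*z)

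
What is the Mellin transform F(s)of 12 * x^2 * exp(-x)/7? 12 * gamma(s+2)/7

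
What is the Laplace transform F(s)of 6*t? 6/s^2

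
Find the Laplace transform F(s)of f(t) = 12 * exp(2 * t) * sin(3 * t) 36/((s - 2)^2 + 9)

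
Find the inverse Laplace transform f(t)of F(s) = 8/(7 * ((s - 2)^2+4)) 4 * exp(2 * t) * sin(2 * t)/7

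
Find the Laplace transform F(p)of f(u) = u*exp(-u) (p + 1)^(-2)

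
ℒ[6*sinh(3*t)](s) 18/(s^2 - 9)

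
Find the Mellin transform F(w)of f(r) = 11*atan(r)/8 -11*pi*sec(pi*w/2)/(16*w)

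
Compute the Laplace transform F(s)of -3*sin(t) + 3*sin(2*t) 6/(s^2 + 4) - 3/(s^2 + 1)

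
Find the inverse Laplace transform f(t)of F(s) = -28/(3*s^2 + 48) -7*sin(4*t)/3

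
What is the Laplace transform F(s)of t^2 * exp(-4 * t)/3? 2/(3 * (s + 4)^3)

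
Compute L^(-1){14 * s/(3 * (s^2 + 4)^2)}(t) 7 * t * sin(2 * t)/6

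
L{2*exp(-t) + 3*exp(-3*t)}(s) 2/(s + 1) + 3/(s + 3)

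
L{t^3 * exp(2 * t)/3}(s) 2/(s - 2)^4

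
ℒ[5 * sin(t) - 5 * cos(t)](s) 5/(s^2 + 1) - 5 * s/(s^2 + 1)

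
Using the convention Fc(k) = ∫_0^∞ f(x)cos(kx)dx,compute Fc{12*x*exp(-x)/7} 12*(1 - k^2)/(7*(k^2+1)^2)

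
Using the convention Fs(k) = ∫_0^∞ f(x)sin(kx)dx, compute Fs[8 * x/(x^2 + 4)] 4 * pi * exp(-2 * k)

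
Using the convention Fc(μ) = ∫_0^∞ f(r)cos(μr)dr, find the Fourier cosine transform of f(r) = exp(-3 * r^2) sqrt(3) * sqrt(pi) * exp(-μ^2/12)/6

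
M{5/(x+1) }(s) 5 * pi * csc(pi * s) 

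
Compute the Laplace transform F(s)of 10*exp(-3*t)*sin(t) 10/((s + 3)^2 + 1)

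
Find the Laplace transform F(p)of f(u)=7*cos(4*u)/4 7*p/(4*(p^2 + 16))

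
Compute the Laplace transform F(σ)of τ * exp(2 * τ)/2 1/(2 * (σ - 2)^2)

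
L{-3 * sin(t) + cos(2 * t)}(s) s/(s^2 + 4) - 3/(s^2 + 1)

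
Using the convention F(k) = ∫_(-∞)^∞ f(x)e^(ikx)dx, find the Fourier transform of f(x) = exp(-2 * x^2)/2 sqrt(2) * sqrt(pi) * exp(-k^2/8)/4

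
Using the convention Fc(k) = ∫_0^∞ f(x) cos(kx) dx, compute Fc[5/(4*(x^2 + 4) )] 5*pi*exp(-2*k) /16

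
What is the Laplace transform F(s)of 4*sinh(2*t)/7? 8/(7*(s^2-4))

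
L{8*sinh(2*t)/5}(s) 16/(5*(s^2 - 4))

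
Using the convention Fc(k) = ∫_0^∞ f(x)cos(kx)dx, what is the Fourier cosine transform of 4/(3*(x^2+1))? 2*pi*exp(-k)/3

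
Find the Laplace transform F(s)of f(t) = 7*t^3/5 42/(5*s^4)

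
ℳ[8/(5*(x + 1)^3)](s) 4*pi*(s - 2)*(s - 1)/(5*sin(pi*s))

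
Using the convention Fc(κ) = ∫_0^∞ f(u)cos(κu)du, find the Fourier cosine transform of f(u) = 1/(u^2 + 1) pi * exp(-κ)/2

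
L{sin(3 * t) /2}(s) 3/(2 * (s^2 + 9) ) 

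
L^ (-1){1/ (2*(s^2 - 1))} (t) sinh (t)/2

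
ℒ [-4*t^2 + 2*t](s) 2/s^2-8/s^3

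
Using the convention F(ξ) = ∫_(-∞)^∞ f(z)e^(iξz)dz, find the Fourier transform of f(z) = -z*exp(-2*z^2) -sqrt(2)*I*sqrt(pi)*ξ*exp(-ξ^2/8)/8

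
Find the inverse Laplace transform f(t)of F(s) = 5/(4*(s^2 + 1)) 5*sin(t)/4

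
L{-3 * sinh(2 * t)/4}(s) -3/(2 * s^2 - 8)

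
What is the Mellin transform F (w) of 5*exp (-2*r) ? 5*gamma (w) /2^w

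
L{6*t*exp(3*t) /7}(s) 6/(7*(s - 3) ^2) 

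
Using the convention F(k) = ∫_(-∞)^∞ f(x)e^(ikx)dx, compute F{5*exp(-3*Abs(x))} 30/(k^2 + 9)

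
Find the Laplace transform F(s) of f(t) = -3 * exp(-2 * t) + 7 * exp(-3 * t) 7/(s + 3)-3/(s + 2) 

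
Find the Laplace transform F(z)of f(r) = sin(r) 1/(z^2 + 1)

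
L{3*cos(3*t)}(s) 3*s/(s^2+9)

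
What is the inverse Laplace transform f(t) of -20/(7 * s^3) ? -10 * t^2/7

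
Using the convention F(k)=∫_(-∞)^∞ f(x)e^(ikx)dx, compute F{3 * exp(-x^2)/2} 3 * sqrt(pi) * exp(-k^2/4)/2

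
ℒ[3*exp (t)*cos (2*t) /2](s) 3*(s - 1) / (2*( (s - 1) ^2+4) ) 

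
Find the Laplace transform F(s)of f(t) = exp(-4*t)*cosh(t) (s + 4)/((s + 4)^2 - 1)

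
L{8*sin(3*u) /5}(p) 24/(5*(p^2 + 9) ) 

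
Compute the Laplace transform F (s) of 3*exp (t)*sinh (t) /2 3/ (2*s*(s - 2) ) 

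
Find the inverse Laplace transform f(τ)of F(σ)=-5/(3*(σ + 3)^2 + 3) -5*exp(-3*τ)*sin(τ)/3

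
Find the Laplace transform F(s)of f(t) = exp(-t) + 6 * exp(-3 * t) 6/(s + 3) + 1/(s + 1)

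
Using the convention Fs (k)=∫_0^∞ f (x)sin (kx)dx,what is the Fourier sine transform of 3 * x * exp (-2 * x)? 12 * k/ (k^2 + 4)^2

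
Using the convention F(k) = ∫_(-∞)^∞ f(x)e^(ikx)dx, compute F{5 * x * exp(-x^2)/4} 5 * I * sqrt(pi) * k * exp(-k^2/4)/8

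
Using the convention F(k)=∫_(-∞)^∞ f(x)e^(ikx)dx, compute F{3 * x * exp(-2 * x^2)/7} 3 * sqrt(2) * I * sqrt(pi) * k * exp(-k^2/8)/56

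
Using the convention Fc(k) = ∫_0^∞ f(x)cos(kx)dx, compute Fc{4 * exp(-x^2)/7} 2 * sqrt(pi) * exp(-k^2/4)/7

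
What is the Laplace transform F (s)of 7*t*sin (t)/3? 14*s/ (3*(s^2 + 1)^2)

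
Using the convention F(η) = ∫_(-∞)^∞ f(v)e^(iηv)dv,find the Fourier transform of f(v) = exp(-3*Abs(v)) 6/(η^2 + 9)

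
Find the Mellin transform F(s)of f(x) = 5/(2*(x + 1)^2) -5*pi*(s - 1)/(2*sin(pi*s))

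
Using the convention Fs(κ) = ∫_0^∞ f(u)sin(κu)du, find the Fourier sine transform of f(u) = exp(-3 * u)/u atan(κ/3)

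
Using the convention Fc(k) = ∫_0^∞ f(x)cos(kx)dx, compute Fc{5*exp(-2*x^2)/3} 5*sqrt(2)*sqrt(pi)*exp(-k^2/8)/12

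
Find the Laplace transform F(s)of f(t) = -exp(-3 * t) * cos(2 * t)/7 (-s - 3)/(7 * ((s + 3)^2 + 4))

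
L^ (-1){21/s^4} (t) 7 * t^3/2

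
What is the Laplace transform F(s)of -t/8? -1/(8 * s^2)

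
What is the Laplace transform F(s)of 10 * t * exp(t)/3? 10/(3 * (s - 1)^2)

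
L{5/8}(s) 5/(8*s)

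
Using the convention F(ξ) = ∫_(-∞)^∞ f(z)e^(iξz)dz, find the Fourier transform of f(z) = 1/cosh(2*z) pi/(2*cosh(pi*ξ/4))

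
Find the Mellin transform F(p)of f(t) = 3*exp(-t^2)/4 3*gamma(p/2)/8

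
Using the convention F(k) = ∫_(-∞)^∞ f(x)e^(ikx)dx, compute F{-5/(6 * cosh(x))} -5 * pi/(6 * cosh(pi * k/2))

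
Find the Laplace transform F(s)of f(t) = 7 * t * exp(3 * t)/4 7/(4 * (s - 3)^2)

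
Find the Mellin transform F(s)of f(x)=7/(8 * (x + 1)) 7 * pi * csc(pi * s)/8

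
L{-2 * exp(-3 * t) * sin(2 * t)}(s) -4/((s + 3)^2 + 4)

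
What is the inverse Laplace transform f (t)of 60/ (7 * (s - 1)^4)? 10 * t^3 * exp (t)/7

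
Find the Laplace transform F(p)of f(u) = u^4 24/p^5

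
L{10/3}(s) 10/(3 * s)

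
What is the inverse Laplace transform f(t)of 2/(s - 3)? 2 * exp(3 * t)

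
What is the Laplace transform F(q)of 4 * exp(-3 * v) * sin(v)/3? 4/(3 * ((q + 3)^2 + 1))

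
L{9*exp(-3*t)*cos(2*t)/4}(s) 9*(s + 3)/(4*((s + 3)^2 + 4))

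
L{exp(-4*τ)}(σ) 1/(σ + 4)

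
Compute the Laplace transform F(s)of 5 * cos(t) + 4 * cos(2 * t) 5 * s/(s^2 + 1) + 4 * s/(s^2 + 4)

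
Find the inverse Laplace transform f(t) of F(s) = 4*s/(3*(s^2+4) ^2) t*sin(2*t) /3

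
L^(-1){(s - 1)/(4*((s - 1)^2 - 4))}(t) exp(t)*cosh(2*t)/4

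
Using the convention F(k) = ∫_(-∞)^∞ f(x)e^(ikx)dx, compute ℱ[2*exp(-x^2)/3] 2*sqrt(pi)*exp(-k^2/4)/3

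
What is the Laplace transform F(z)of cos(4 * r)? z/(z^2 + 16)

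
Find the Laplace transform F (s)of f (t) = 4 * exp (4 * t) 4/ (s - 4)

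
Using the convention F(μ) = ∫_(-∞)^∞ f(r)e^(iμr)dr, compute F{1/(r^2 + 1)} pi*exp(-Abs(μ))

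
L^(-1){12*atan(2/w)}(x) 12*sin(2*x)/x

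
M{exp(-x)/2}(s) gamma(s)/2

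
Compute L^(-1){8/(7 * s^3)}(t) 4 * t^2/7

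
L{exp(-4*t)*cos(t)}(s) (s + 4)/((s + 4)^2 + 1)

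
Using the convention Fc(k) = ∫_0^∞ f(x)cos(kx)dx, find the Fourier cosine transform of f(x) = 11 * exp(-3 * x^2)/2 11 * sqrt(3) * sqrt(pi) * exp(-k^2/12)/12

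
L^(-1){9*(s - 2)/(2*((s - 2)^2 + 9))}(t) 9*exp(2*t)*cos(3*t)/2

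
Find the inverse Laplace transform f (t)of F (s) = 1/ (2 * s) 1/2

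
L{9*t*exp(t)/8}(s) 9/(8*(s - 1)^2)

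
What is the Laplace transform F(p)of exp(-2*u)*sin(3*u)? 3/((p + 2)^2 + 9)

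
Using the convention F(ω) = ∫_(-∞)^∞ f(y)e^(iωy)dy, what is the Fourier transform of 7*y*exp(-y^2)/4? 7*I*sqrt(pi)*ω*exp(-ω^2/4)/8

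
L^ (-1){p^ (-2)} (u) u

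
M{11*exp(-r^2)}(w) 11*gamma(w/2)/2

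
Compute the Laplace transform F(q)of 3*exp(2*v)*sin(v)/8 3/(8*((q - 2)^2+1))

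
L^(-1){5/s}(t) 5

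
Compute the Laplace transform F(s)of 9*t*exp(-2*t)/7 9/(7*(s + 2)^2)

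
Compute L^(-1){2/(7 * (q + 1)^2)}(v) 2 * v * exp(-v)/7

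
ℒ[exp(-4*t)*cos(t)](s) (s + 4)/((s + 4)^2 + 1)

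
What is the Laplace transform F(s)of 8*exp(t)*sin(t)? 8/((s - 1)^2 + 1)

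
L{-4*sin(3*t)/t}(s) -4*atan(3/s)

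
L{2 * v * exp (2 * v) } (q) 2/ (q - 2) ^2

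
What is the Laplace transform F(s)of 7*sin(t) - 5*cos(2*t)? 7/(s^2 + 1) - 5*s/(s^2 + 4)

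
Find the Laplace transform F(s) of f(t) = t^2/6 1/(3*s^3) 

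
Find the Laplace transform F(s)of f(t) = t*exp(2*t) (s - 2)^(-2)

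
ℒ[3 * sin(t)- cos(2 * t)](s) 3/(s^2 + 1)- s/(s^2 + 4)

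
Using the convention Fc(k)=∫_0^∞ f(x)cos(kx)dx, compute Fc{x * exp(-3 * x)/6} (9 - k^2)/(6 * (k^2 + 9)^2)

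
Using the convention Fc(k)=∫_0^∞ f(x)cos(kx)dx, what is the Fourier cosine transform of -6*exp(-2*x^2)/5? -3*sqrt(2)*sqrt(pi)*exp(-k^2/8)/10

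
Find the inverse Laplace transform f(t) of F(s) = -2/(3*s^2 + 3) -2*sin(t) /3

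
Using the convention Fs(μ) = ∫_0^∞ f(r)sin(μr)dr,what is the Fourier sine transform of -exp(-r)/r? -atan(μ)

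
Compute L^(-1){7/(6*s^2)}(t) 7*t/6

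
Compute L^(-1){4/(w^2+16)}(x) sin(4 * x)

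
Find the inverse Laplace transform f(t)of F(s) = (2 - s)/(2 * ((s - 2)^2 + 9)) -exp(2 * t) * cos(3 * t)/2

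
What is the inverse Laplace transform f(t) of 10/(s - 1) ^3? 5*t^2*exp(t) 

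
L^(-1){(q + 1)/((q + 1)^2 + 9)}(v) exp(-v)*cos(3*v)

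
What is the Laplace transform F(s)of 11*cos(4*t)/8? 11*s/(8*(s^2 + 16))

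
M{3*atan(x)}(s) -3*pi*sec(pi*s/2)/(2*s)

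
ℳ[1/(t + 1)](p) pi*csc(pi*p)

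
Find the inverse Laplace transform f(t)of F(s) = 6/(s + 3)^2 6 * t * exp(-3 * t)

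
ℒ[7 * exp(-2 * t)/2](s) 7/(2 * (s + 2))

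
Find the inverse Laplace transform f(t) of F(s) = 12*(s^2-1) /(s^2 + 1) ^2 12*t*cos(t) 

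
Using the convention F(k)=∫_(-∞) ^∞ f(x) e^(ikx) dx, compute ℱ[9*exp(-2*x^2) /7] 9*sqrt(2)*sqrt(pi)*exp(-k^2/8) /14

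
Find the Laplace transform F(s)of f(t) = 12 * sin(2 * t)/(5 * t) 12 * atan(2/s)/5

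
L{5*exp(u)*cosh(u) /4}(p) 5*(p - 1) /(4*p*(p - 2) ) 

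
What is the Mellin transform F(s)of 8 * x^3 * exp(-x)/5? 8 * gamma(s + 3)/5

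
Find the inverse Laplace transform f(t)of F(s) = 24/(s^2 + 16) 6 * sin(4 * t)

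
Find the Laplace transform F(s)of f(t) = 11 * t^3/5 66/(5 * s^4)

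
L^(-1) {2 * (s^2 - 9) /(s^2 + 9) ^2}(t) 2 * t * cos(3 * t) 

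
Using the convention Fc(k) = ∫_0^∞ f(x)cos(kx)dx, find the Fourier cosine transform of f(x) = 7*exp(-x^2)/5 7*sqrt(pi)*exp(-k^2/4)/10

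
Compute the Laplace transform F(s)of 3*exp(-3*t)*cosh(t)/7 3*(s + 3)/(7*((s + 3)^2 - 1))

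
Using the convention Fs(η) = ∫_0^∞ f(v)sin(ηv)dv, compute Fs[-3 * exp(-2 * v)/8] -3 * η/(8 * η^2 + 32)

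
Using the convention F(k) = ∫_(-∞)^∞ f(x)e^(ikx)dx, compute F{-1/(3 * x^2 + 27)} -pi * exp(-3 * Abs(k))/9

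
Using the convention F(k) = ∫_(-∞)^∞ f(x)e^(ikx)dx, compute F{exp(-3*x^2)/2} sqrt(3)*sqrt(pi)*exp(-k^2/12)/6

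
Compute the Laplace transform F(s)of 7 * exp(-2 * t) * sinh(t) 7/((s+2)^2 - 1)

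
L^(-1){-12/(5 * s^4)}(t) -2 * t^3/5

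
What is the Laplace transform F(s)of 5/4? 5/(4*s)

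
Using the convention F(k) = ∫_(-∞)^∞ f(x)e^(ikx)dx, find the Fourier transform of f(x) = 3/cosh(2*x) 3*pi/(2*cosh(pi*k/4))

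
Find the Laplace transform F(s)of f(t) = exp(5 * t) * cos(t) (s - 5)/((s - 5)^2 + 1)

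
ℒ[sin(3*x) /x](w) atan(3/w) 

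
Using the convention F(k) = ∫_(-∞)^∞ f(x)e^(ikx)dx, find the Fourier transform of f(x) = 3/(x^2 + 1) 3 * pi * exp(-Abs(k))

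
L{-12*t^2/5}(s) -24/(5*s^3)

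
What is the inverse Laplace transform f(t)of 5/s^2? 5 * t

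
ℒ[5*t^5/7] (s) 600/(7*s^6)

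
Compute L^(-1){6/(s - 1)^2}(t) 6 * t * exp(t)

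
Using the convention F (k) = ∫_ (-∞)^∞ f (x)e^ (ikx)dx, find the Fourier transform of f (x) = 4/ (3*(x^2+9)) 4*pi*exp (-3*Abs (k))/9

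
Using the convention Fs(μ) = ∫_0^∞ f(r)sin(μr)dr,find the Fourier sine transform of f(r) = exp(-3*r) μ/(μ^2 + 9)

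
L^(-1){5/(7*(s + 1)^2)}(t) 5*t*exp(-t)/7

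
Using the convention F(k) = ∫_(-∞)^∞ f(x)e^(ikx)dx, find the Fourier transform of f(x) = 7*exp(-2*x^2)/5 7*sqrt(2)*sqrt(pi)*exp(-k^2/8)/10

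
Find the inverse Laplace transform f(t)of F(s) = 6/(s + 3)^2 6 * t * exp(-3 * t)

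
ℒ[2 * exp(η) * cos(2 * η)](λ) 2 * (λ - 1)/((λ - 1)^2 + 4)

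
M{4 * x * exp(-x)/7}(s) 4 * gamma(s + 1)/7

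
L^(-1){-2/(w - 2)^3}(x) -x^2 * exp(2 * x)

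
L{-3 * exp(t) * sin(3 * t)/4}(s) -9/(4 * (s - 1)^2+36)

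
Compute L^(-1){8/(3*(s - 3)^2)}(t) 8*t*exp(3*t)/3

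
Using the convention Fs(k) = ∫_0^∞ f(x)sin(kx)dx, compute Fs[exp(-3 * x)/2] k/(2 * (k^2 + 9))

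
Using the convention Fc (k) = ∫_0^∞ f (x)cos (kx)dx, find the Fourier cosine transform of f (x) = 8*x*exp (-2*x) 8*(4 - k^2)/ (k^2 + 4)^2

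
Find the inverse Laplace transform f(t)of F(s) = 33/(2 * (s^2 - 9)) 11 * sinh(3 * t)/2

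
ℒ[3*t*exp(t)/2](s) 3/(2*(s - 1)^2)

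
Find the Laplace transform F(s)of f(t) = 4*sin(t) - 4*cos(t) 4/(s^2 + 1) - 4*s/(s^2 + 1)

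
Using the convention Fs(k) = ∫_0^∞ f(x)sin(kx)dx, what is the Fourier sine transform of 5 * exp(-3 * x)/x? 5 * atan(k/3)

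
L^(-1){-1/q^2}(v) -v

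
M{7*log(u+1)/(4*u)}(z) -7*pi*csc(pi*z)/(4*z - 4)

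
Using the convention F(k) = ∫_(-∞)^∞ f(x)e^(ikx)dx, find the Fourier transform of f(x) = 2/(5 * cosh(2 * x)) pi/(5 * cosh(pi * k/4))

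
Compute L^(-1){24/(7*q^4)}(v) 4*v^3/7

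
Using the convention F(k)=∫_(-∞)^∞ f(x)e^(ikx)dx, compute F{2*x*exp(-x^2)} I*sqrt(pi)*k*exp(-k^2/4)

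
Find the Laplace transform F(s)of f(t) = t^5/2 60/s^6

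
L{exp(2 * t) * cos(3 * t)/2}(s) (s - 2)/(2 * ((s - 2)^2 + 9))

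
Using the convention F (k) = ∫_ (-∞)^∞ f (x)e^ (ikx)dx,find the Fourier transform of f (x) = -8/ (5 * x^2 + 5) -8 * pi * exp (-Abs (k))/5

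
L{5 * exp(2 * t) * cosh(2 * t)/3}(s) 5 * (s - 2)/(3 * s * (s - 4))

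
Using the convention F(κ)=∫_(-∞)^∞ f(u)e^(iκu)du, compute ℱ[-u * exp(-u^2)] -I * sqrt(pi) * κ * exp(-κ^2/4)/2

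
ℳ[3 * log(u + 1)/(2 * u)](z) -3 * pi * csc(pi * z)/(2 * z - 2)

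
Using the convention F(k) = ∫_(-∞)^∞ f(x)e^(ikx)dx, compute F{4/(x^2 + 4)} 2*pi*exp(-2*Abs(k))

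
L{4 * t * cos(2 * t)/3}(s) 4 * (s^2 - 4)/(3 * (s^2 + 4)^2)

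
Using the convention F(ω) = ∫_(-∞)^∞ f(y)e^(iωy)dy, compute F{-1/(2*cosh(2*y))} -pi/(4*cosh(pi*ω/4))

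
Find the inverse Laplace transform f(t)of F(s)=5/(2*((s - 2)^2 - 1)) 5*exp(2*t)*sinh(t)/2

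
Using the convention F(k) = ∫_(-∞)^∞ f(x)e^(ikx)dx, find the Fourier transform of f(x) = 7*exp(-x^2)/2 7*sqrt(pi)*exp(-k^2/4)/2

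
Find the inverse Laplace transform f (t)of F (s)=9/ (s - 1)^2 9*t*exp (t)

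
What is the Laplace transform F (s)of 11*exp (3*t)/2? 11/ (2*(s - 3))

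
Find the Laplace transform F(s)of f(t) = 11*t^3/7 66/(7*s^4)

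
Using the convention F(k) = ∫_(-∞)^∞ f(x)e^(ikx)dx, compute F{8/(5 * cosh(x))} 8 * pi/(5 * cosh(pi * k/2))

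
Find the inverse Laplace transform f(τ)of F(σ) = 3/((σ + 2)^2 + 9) exp(-2 * τ) * sin(3 * τ)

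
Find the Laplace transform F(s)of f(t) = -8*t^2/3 -16/(3*s^3)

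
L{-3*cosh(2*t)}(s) -3*s/(s^2 - 4)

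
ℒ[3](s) 3/s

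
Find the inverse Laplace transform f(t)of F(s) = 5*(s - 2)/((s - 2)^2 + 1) 5*exp(2*t)*cos(t)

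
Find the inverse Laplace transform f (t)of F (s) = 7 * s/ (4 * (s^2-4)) 7 * cosh (2 * t)/4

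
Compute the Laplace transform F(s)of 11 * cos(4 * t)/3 11 * s/(3 * (s^2 + 16))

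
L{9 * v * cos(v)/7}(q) 9 * (q^2 - 1)/(7 * (q^2 + 1)^2)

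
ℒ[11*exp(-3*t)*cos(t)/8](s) 11*(s + 3)/(8*((s + 3)^2 + 1))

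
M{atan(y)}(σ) -pi*sec(pi*σ/2)/(2*σ)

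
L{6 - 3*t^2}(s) 6/s - 6/s^3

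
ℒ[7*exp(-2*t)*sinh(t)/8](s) 7/(8*((s + 2)^2 - 1))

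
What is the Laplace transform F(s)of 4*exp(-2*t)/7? 4/(7*(s + 2))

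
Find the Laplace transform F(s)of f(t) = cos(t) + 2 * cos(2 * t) 2 * s/(s^2 + 4) + s/(s^2 + 1)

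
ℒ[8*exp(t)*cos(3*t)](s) 8*(s - 1)/((s - 1)^2 + 9)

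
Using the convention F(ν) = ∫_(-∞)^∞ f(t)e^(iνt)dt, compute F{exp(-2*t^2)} sqrt(2)*sqrt(pi)*exp(-ν^2/8)/2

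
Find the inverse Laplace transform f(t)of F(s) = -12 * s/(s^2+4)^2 -3 * t * sin(2 * t)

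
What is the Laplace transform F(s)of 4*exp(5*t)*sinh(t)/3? 4/(3*((s - 5)^2 - 1))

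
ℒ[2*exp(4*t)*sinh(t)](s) 2/((s - 4)^2 - 1)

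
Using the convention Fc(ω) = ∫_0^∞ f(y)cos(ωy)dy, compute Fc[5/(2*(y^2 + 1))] 5*pi*exp(-ω)/4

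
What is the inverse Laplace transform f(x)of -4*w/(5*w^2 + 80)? -4*cos(4*x)/5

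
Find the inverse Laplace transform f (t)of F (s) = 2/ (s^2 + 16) sin (4 * t)/2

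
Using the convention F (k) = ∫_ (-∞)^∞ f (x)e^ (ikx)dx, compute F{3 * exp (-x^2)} 3 * sqrt (pi) * exp (-k^2/4)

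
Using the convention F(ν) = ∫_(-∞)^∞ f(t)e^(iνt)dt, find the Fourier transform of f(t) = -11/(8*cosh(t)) -11*pi/(8*cosh(pi*ν/2))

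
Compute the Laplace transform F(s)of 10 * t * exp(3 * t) 10/(s - 3)^2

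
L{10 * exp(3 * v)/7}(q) 10/(7 * (q - 3))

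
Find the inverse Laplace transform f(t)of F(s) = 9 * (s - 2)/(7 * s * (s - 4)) 9 * exp(2 * t) * cosh(2 * t)/7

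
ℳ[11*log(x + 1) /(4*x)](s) -11*pi*csc(pi*s) /(4*s - 4) 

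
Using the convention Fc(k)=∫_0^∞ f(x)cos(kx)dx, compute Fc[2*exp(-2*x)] 4/(k^2 + 4)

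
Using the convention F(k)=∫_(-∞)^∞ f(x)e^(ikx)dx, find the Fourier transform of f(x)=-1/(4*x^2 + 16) -pi*exp(-2*Abs(k))/8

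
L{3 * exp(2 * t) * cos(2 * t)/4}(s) 3 * (s - 2)/(4 * ((s - 2)^2+4))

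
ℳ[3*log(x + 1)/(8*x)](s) -3*pi*csc(pi*s)/(8*s - 8)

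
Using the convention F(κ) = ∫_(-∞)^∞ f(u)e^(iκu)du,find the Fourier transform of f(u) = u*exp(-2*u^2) sqrt(2)*I*sqrt(pi)*κ*exp(-κ^2/8)/8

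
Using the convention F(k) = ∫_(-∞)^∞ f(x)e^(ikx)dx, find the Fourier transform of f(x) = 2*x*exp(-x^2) I*sqrt(pi)*k*exp(-k^2/4)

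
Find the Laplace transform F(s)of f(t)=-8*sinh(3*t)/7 -24/(7*s^2 - 63)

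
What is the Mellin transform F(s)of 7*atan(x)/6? -7*pi*sec(pi*s/2)/(12*s)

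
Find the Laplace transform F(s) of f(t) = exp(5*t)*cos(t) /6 (s - 5) /(6*((s - 5) ^2 + 1) ) 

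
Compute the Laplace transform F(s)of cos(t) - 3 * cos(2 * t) s/(s^2 + 1) - 3 * s/(s^2 + 4)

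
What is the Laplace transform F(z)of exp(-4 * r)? 1/(z + 4)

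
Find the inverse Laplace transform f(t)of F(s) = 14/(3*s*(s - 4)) 7*exp(2*t)*sinh(2*t)/3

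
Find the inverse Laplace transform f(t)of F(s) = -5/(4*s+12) -5*exp(-3*t)/4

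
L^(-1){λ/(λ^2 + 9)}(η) cos(3 * η)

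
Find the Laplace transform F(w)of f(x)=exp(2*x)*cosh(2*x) (w - 2)/(w*(w - 4))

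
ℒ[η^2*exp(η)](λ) 2/(λ - 1)^3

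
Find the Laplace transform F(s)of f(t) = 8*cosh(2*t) 8*s/(s^2-4)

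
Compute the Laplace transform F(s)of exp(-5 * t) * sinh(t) 1/((s + 5)^2 - 1)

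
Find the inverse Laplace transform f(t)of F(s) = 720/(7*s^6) 6*t^5/7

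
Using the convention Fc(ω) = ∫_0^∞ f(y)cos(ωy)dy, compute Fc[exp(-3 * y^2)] sqrt(3) * sqrt(pi) * exp(-ω^2/12)/6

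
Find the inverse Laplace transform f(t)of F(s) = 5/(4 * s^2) 5 * t/4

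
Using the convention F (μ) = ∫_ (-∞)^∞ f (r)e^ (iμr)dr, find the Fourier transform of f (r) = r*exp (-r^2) I*sqrt (pi)*μ*exp (-μ^2/4)/2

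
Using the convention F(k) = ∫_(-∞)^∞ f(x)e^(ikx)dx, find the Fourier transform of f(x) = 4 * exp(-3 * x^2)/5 4 * sqrt(3) * sqrt(pi) * exp(-k^2/12)/15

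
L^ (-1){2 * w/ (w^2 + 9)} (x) 2 * cos (3 * x)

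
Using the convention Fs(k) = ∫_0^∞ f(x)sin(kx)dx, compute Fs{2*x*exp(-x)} 4*k/(k^2 + 1)^2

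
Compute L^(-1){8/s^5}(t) t^4/3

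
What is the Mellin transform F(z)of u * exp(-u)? gamma(z+1)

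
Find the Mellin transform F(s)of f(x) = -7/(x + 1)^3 -7*pi*(s - 2)*(s - 1)/(2*sin(pi*s))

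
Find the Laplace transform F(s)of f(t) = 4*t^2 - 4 8/s^3 - 4/s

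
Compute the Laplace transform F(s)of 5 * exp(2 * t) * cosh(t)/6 5 * (s - 2)/(6 * ((s - 2)^2 - 1))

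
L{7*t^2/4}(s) 7/(2*s^3)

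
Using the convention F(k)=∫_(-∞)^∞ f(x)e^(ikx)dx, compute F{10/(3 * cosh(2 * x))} 5 * pi/(3 * cosh(pi * k/4))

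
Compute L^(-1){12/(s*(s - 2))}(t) 12*exp(t)*sinh(t)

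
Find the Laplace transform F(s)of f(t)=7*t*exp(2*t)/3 7/(3*(s - 2)^2)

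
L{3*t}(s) 3/s^2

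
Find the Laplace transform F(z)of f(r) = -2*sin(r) -2/(z^2 + 1)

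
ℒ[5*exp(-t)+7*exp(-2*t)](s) 7/(s+2)+5/(s+1) 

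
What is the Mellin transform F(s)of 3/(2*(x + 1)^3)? 3*pi*(s - 2)*(s - 1)/(4*sin(pi*s))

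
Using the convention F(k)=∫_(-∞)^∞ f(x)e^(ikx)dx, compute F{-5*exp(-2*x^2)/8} -5*sqrt(2)*sqrt(pi)*exp(-k^2/8)/16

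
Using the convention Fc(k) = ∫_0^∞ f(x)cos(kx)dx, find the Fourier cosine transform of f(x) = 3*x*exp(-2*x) 3*(4 - k^2)/(k^2 + 4)^2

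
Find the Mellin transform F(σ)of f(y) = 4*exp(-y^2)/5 2*gamma(σ/2)/5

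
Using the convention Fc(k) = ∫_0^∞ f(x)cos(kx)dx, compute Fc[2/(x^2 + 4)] pi * exp(-2 * k)/2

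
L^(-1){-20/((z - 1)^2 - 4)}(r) -10 * exp(r) * sinh(2 * r)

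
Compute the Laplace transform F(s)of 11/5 11/(5 * s)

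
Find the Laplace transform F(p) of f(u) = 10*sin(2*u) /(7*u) 10*atan(2/p) /7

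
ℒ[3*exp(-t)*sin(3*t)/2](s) 9/(2*((s + 1)^2 + 9))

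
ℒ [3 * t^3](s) 18/s^4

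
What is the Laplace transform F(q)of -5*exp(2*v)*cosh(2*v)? 5*(2 - q)/(q*(q - 4))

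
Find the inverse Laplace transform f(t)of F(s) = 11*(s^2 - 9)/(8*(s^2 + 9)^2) 11*t*cos(3*t)/8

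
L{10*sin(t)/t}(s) 10*atan(1/s)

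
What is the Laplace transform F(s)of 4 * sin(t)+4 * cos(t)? 4/(s^2+1)+4 * s/(s^2+1)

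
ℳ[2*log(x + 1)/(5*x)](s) -2*pi*csc(pi*s)/(5*s - 5)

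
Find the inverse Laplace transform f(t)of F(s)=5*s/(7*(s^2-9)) 5*cosh(3*t)/7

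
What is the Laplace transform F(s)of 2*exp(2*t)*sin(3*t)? 6/((s - 2)^2+9)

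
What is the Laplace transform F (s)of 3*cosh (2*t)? 3*s/ (s^2 - 4)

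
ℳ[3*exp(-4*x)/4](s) 3*gamma(s)/(4*2^(2*s))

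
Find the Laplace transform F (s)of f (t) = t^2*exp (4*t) 2/ (s - 4)^3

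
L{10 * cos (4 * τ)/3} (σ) 10 * σ/ (3 * (σ^2 + 16))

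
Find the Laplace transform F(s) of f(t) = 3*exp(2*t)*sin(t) 3/((s - 2) ^2 + 1) 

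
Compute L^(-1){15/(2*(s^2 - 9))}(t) 5*sinh(3*t)/2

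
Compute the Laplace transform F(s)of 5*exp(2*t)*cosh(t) 5*(s - 2)/((s - 2)^2 - 1)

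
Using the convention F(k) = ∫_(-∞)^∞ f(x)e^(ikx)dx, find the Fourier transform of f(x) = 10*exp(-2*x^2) 5*sqrt(2)*sqrt(pi)*exp(-k^2/8)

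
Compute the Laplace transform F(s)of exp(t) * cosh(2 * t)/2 (s - 1)/(2 * ((s - 1)^2 - 4))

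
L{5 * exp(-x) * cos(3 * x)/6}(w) 5 * (w + 1)/(6 * ((w + 1)^2 + 9))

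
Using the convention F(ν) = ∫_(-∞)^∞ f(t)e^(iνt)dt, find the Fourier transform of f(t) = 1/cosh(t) pi/cosh(pi*ν/2)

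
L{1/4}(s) 1/(4*s)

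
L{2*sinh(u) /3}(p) 2/(3*(p^2 - 1) ) 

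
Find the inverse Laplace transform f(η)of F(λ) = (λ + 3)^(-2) η*exp(-3*η)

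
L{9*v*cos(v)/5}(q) 9*(q^2 - 1)/(5*(q^2 + 1)^2)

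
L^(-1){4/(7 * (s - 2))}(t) 4 * exp(2 * t)/7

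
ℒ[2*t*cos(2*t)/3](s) 2*(s^2 - 4)/(3*(s^2+4)^2)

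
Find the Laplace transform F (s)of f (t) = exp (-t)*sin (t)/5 1/ (5*( (s + 1)^2 + 1))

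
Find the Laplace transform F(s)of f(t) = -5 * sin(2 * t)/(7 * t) -5 * atan(2/s)/7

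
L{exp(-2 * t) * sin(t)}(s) 1/((s+2)^2+1)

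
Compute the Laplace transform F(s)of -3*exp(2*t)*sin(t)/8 -3/(8*(s - 2)^2 + 8)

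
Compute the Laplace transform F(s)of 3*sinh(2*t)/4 3/(2*(s^2 - 4))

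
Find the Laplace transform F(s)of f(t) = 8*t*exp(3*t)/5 8/(5*(s - 3)^2)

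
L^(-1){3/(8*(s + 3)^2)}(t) 3*t*exp(-3*t)/8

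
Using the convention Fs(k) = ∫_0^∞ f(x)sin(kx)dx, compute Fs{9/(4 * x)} 9 * pi/8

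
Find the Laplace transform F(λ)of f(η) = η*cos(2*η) (λ^2 - 4)/(λ^2 + 4)^2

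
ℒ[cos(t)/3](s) s/(3*(s^2 + 1))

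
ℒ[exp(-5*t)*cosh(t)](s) (s + 5)/((s + 5)^2 - 1)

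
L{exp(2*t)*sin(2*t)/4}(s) 1/(2*((s - 2)^2 + 4))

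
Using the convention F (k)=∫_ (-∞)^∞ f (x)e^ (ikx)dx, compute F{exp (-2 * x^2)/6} sqrt (2) * sqrt (pi) * exp (-k^2/8)/12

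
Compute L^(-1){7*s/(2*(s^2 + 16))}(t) 7*cos(4*t)/2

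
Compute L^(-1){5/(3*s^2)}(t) 5*t/3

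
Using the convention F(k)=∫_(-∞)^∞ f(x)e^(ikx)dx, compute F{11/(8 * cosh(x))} 11 * pi/(8 * cosh(pi * k/2))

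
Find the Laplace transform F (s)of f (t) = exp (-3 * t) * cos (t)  (s + 3)/ ( (s + 3)^2 + 1)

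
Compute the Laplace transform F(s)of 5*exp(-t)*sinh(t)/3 5/(3*s*(s + 2))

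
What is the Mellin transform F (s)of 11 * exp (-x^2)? 11 * gamma (s/2)/2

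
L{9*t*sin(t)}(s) 18*s/(s^2 + 1)^2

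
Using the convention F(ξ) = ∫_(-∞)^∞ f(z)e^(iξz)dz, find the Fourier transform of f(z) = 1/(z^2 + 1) pi*exp(-Abs(ξ))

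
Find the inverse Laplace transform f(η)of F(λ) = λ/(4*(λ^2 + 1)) cos(η)/4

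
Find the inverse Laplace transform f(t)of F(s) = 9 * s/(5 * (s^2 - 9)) 9 * cosh(3 * t)/5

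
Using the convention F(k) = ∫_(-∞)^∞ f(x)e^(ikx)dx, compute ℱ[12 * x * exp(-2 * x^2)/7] 3 * sqrt(2) * I * sqrt(pi) * k * exp(-k^2/8)/14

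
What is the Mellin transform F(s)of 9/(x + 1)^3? 9*pi*(s - 2)*(s - 1)/(2*sin(pi*s))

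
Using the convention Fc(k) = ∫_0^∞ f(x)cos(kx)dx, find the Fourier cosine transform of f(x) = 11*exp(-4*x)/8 11/(2*(k^2 + 16))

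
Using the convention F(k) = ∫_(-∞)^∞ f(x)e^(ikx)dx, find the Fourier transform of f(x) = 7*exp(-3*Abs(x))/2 21/(k^2 + 9)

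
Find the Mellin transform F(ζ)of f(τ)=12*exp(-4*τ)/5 12*gamma(ζ)/(5*2^(2*ζ))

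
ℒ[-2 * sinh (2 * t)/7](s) -4/ (7 * s^2 - 28)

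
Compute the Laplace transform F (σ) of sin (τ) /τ atan (1/σ) 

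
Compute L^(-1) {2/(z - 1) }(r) 2*exp(r) 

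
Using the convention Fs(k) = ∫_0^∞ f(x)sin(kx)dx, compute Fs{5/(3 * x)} 5 * pi/6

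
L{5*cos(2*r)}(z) 5*z/(z^2 + 4)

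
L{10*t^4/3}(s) 80/s^5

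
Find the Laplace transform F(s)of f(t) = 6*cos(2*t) 6*s/(s^2+4)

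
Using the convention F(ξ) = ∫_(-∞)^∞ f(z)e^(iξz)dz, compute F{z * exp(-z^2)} I * sqrt(pi) * ξ * exp(-ξ^2/4)/2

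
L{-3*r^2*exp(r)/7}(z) -6/(7*(z - 1)^3)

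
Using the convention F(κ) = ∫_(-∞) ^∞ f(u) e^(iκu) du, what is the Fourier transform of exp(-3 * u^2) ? sqrt(3) * sqrt(pi) * exp(-κ^2/12) /3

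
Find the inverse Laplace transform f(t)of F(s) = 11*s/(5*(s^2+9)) 11*cos(3*t)/5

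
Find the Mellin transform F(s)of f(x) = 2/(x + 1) 2*pi*csc(pi*s)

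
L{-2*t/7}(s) -2/(7*s^2)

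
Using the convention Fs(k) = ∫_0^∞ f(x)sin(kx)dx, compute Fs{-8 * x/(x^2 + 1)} -4 * pi * exp(-k)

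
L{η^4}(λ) 24/λ^5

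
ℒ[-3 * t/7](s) -3/(7 * s^2)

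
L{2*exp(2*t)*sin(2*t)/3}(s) 4/(3*((s - 2)^2 + 4))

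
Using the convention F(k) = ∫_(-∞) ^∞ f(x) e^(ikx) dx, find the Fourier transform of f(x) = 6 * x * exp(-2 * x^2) 3 * sqrt(2) * I * sqrt(pi) * k * exp(-k^2/8) /4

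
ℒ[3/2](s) 3/(2 * s) 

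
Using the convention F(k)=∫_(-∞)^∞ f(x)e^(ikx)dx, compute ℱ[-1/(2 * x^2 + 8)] -pi * exp(-2 * Abs(k))/4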